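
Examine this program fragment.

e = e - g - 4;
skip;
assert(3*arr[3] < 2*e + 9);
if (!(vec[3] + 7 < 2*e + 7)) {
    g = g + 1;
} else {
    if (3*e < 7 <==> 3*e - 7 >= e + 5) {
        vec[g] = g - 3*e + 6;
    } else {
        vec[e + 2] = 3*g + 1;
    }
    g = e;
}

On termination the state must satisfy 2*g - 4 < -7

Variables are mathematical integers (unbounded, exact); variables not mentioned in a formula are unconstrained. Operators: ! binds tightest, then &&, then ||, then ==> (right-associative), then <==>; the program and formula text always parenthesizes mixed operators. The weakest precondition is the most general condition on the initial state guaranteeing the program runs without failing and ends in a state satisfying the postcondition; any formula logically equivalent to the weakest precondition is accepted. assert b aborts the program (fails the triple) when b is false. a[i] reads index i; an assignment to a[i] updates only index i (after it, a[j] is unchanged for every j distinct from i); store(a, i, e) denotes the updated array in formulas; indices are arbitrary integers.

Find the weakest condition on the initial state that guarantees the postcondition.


Working backward. After the program, the postcondition 2*g - 4 < -7 must hold; in canonical form it is 2*g < -3.
Then branch requires 2*g < -5; else branch requires ((3*e < 7 <==> 2*e >= 12) ==> 2*e < -3) && ((!(3*e < 7 <==> 2*e >= 12)) ==> 2*e < -3).
Before the if: ((!(vec[3] < 2*e)) ==> 2*g < -5) && (vec[3] < 2*e ==> (((3*e < 7 <==> 2*e >= 12) ==> 2*e < -3) && ((!(3*e < 7 <==> 2*e >= 12)) ==> 2*e < -3)))
Before assert 3*arr[3] < 2*e + 9: 3*arr[3] < 2*e + 9 && ((!(vec[3] < 2*e)) ==> 2*g < -5) && (vec[3] < 2*e ==> (((3*e < 7 <==> 2*e >= 12) ==> 2*e < -3) && ((!(3*e < 7 <==> 2*e >= 12)) ==> 2*e < -3)))
Before skip: 3*arr[3] < 2*e + 9 && ((!(vec[3] < 2*e)) ==> 2*g < -5) && (vec[3] < 2*e ==> (((3*e < 7 <==> 2*e >= 12) ==> 2*e < -3) && ((!(3*e < 7 <==> 2*e >= 12)) ==> 2*e < -3)))
Before e := e - g - 4: 3*arr[3] + 2*g < 2*e + 1 && ((!(vec[3] + 2*g < 2*e - 8)) ==> 2*g < -5) && (vec[3] + 2*g < 2*e - 8 ==> (((3*e < 3*g + 19 <==> 2*e >= 2*g + 20) ==> 2*e < 2*g + 5) && ((!(3*e < 3*g + 19 <==> 2*e >= 2*g + 20)) ==> 2*e < 2*g + 5)))
Answer: WP = 3*arr[3] + 2*g < 2*e + 1 && ((!(vec[3] + 2*g < 2*e - 8)) ==> 2*g < -5) && (vec[3] + 2*g < 2*e - 8 ==> (((3*e < 3*g + 19 <==> 2*e >= 2*g + 20) ==> 2*e < 2*g + 5) && ((!(3*e < 3*g + 19 <==> 2*e >= 2*g + 20)) ==> 2*e < 2*g + 5)))


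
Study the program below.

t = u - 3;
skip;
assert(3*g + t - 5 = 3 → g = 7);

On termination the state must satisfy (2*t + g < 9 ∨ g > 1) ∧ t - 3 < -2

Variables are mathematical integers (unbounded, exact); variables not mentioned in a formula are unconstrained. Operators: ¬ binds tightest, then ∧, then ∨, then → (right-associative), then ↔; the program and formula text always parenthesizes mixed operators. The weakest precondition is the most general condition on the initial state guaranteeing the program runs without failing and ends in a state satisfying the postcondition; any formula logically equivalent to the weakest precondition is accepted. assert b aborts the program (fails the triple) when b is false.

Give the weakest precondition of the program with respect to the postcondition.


Working backward. After the program, the postcondition (2*t + g < 9 ∨ g > 1) ∧ t - 3 < -2 must hold; in canonical form it is (g + 2*t < 9 ∨ g > 1) ∧ t < 1.
Before assert 3*g + t - 5 = 3 → g = 7: (3*g + t = 8 → g = 7) ∧ (g + 2*t < 9 ∨ g > 1) ∧ t < 1
Before skip: (3*g + t = 8 → g = 7) ∧ (g + 2*t < 9 ∨ g > 1) ∧ t < 1
Before t := u - 3: (3*g + u = 11 → g = 7) ∧ (g + 2*u < 15 ∨ g > 1) ∧ u < 4
Answer: WP = (3*g + u = 11 → g = 7) ∧ (g + 2*u < 15 ∨ g > 1) ∧ u < 4


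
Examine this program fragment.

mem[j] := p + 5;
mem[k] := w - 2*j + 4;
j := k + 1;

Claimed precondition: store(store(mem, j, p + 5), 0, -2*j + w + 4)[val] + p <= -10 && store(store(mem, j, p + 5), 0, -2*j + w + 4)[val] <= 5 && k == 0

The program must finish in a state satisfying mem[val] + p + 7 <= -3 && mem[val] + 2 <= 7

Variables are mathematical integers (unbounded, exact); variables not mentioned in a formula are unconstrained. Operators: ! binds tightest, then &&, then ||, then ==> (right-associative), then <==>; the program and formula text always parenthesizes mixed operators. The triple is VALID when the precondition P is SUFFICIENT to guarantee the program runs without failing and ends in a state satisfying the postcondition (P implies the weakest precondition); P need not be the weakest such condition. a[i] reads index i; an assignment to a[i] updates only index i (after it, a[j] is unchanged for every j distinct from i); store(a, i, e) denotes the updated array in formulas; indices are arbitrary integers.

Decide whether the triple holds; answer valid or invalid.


Working backward. After the program, the postcondition mem[val] + p + 7 <= -3 && mem[val] + 2 <= 7 must hold; in canonical form it is mem[val] + p <= -10 && mem[val] <= 5.
Before j := k + 1: mem[val] + p <= -10 && mem[val] <= 5
Before mem[k] := w - 2*j + 4: store(mem, k, -2*j + w + 4)[val] + p <= -10 && store(mem, k, -2*j + w + 4)[val] <= 5
Before mem[j] := p + 5: store(store(mem, j, p + 5), k, -2*j + w + 4)[val] + p <= -10 && store(store(mem, j, p + 5), k, -2*j + w + 4)[val] <= 5
The weakest precondition is store(store(mem, j, p + 5), k, -2*j + w + 4)[val] + p <= -10 && store(store(mem, j, p + 5), k, -2*j + w + 4)[val] <= 5.
Check whether store(store(mem, j, p + 5), 0, -2*j + w + 4)[val] + p <= -10 && store(store(mem, j, p + 5), 0, -2*j + w + 4)[val] <= 5 && k == 0 implies it.
Every state satisfying the precondition satisfies the weakest precondition: the implication holds.
Answer: valid


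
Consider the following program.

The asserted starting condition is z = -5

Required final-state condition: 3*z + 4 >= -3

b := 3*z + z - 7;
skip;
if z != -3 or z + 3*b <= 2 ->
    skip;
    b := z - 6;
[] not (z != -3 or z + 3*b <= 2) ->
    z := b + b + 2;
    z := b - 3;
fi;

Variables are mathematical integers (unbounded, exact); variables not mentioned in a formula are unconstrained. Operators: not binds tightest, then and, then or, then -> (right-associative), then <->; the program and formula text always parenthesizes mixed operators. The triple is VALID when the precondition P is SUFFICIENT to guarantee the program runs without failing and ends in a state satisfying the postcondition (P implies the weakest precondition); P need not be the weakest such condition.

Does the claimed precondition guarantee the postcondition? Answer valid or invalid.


Working backward. After the program, the postcondition 3*z + 4 >= -3 must hold; in canonical form it is 3*z >= -7.
Then branch requires 3*z >= -7; else branch requires 3*b >= 2.
Before the if: ((z != -3 or 3*b + z <= 2) -> 3*z >= -7) and ((not (z != -3 or 3*b + z <= 2)) -> 3*b >= 2)
Before skip: ((z != -3 or 3*b + z <= 2) -> 3*z >= -7) and ((not (z != -3 or 3*b + z <= 2)) -> 3*b >= 2)
Before b := 3*z + z - 7: ((z != -3 or 13*z <= 23) -> 3*z >= -7) and ((not (z != -3 or 13*z <= 23)) -> 12*z >= 23)
The weakest precondition is ((z != -3 or 13*z <= 23) -> 3*z >= -7) and ((not (z != -3 or 13*z <= 23)) -> 12*z >= 23).
Check whether z = -5 implies it.
Countermodel: at the initial state z = -5, the precondition holds but the weakest precondition fails.
Answer: invalid


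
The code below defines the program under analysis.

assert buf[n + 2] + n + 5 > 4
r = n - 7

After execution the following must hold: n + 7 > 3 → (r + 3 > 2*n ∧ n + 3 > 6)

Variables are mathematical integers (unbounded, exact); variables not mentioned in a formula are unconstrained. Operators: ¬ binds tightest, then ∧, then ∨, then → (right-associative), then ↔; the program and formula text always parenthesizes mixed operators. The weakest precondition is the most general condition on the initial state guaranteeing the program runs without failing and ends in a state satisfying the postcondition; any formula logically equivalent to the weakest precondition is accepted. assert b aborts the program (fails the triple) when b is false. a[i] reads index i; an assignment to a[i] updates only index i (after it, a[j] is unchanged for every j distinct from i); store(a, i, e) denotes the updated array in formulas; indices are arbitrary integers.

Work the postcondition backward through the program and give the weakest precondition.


Working backward. After the program, the postcondition n + 7 > 3 → (r + 3 > 2*n ∧ n + 3 > 6) must hold; in canonical form it is n > -4 → (r > 2*n - 3 ∧ n > 3).
Before r := n - 7: n > -4 → (n < -4 ∧ n > 3)
Before assert buf[n + 2] + n + 5 > 4: buf[n + 2] + n > -1 ∧ (n > -4 → (n < -4 ∧ n > 3))
Answer: WP = buf[n + 2] + n > -1 ∧ (n > -4 → (n < -4 ∧ n > 3))


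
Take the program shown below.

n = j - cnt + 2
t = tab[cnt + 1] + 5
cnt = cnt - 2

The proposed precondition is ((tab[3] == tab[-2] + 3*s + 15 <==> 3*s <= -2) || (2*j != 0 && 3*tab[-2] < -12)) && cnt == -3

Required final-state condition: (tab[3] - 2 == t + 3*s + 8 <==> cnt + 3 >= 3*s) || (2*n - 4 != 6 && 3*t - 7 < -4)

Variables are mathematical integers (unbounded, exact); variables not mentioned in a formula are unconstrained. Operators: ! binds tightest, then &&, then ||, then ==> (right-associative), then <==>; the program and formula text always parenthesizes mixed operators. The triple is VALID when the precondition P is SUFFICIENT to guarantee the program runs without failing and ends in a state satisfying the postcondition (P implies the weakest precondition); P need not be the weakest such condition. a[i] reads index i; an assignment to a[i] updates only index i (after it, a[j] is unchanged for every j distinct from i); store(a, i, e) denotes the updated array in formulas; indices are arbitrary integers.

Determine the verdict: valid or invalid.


Working backward. After the program, the postcondition (tab[3] - 2 == t + 3*s + 8 <==> cnt + 3 >= 3*s) || (2*n - 4 != 6 && 3*t - 7 < -4) must hold; in canonical form it is (tab[3] == 3*s + t + 10 <==> cnt >= 3*s - 3) || (2*n != 10 && 3*t < 3).
Before cnt := cnt - 2: (tab[3] == 3*s + t + 10 <==> cnt >= 3*s - 1) || (2*n != 10 && 3*t < 3)
Before t := tab[cnt + 1] + 5: (tab[3] == tab[cnt + 1] + 3*s + 15 <==> cnt >= 3*s - 1) || (2*n != 10 && 3*tab[cnt + 1] < -12)
Before n := j - cnt + 2: (tab[3] == tab[cnt + 1] + 3*s + 15 <==> cnt >= 3*s - 1) || (2*j != 2*cnt + 6 && 3*tab[cnt + 1] < -12)
The weakest precondition is (tab[3] == tab[cnt + 1] + 3*s + 15 <==> cnt >= 3*s - 1) || (2*j != 2*cnt + 6 && 3*tab[cnt + 1] < -12).
Check whether ((tab[3] == tab[-2] + 3*s + 15 <==> 3*s <= -2) || (2*j != 0 && 3*tab[-2] < -12)) && cnt == -3 implies it.
Every state satisfying the precondition satisfies the weakest precondition: the implication holds.
Answer: valid


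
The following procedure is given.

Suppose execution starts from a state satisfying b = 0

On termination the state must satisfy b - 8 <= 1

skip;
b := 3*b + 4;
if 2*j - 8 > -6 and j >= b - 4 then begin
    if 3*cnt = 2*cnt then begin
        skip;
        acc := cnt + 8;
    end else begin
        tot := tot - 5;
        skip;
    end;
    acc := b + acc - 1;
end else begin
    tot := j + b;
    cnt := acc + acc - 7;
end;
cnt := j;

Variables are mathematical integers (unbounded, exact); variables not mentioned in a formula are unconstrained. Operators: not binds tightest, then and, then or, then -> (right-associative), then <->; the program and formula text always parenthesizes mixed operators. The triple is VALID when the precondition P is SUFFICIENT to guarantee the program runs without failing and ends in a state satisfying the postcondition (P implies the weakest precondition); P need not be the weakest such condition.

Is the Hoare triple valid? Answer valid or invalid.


Working backward. After the program, the postcondition b - 8 <= 1 must hold; in canonical form it is b <= 9.
Before cnt := j: b <= 9
Then branch requires (cnt = 0 -> b <= 9) and ((not (cnt = 0)) -> b <= 9); else branch requires b <= 9.
Before the if: ((2*j > 2 and j >= b - 4) -> ((cnt = 0 -> b <= 9) and ((not (cnt = 0)) -> b <= 9))) and ((not (2*j > 2 and j >= b - 4)) -> b <= 9)
Before b := 3*b + 4: ((2*j > 2 and j >= 3*b) -> ((cnt = 0 -> 3*b <= 5) and ((not (cnt = 0)) -> 3*b <= 5))) and ((not (2*j > 2 and j >= 3*b)) -> 3*b <= 5)
Before skip: ((2*j > 2 and j >= 3*b) -> ((cnt = 0 -> 3*b <= 5) and ((not (cnt = 0)) -> 3*b <= 5))) and ((not (2*j > 2 and j >= 3*b)) -> 3*b <= 5)
The weakest precondition is ((2*j > 2 and j >= 3*b) -> ((cnt = 0 -> 3*b <= 5) and ((not (cnt = 0)) -> 3*b <= 5))) and ((not (2*j > 2 and j >= 3*b)) -> 3*b <= 5).
Check whether b = 0 implies it.
Every state satisfying the precondition satisfies the weakest precondition: the implication holds.
Answer: valid


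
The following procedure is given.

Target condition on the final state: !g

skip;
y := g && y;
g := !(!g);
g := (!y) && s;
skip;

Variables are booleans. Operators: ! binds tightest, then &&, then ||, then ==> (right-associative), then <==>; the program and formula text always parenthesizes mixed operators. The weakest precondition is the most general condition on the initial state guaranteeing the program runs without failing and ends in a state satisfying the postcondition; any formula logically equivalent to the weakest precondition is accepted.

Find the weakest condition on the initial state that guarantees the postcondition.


Working backward. After the program, !g must hold.
Before skip: !g
Before g := (!y) && s: !((!y) && s)
Before g := !(!g): !((!y) && s)
Before y := g && y: !((!(g && y)) && s)
Before skip: !((!(g && y)) && s)
Answer: WP = !((!(g && y)) && s)


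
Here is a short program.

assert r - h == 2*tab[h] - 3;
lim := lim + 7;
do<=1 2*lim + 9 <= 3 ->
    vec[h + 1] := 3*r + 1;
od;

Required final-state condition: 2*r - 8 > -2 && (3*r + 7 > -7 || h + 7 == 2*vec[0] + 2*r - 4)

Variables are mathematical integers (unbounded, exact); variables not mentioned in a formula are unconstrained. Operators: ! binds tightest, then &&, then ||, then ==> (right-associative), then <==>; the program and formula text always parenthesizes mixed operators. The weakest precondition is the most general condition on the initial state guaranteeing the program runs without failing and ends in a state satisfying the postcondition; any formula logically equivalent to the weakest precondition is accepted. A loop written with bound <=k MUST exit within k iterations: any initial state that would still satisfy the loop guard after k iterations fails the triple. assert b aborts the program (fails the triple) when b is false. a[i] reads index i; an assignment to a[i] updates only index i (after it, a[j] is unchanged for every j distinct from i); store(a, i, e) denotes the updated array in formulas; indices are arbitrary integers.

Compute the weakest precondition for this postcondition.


Working backward. After the program, the postcondition 2*r - 8 > -2 && (3*r + 7 > -7 || h + 7 == 2*vec[0] + 2*r - 4) must hold; in canonical form it is 2*r > 6 && (3*r > -14 || h == 2*vec[0] + 2*r - 11).
Before the loop (bound <=1), unroll the exhaustion recursion (WP_0 = exit-now case; WP_j = one more guarded iteration, up to j = 1):
  WP_0: (!(2*lim <= -6)) && 2*r > 6 && (3*r > -14 || h == 2*vec[0] + 2*r - 11)
  WP_1: (2*lim <= -6 ==> ((!(2*lim <= -6)) && 2*r > 6 && (3*r > -14 || h == 2*store(vec, h + 1, 3*r + 1)[0] + 2*r - 11))) && ((!(2*lim <= -6)) ==> (2*r > 6 && (3*r > -14 || h == 2*vec[0] + 2*r - 11)))
So before the loop: (2*lim <= -6 ==> ((!(2*lim <= -6)) && 2*r > 6 && (3*r > -14 || h == 2*store(vec, h + 1, 3*r + 1)[0] + 2*r - 11))) && ((!(2*lim <= -6)) ==> (2*r > 6 && (3*r > -14 || h == 2*vec[0] + 2*r - 11)))
Before lim := lim + 7: (2*lim <= -20 ==> ((!(2*lim <= -20)) && 2*r > 6 && (3*r > -14 || h == 2*store(vec, h + 1, 3*r + 1)[0] + 2*r - 11))) && ((!(2*lim <= -20)) ==> (2*r > 6 && (3*r > -14 || h == 2*vec[0] + 2*r - 11)))
Before assert r - h == 2*tab[h] - 3: r == 2*tab[h] + h - 3 && (2*lim <= -20 ==> ((!(2*lim <= -20)) && 2*r > 6 && (3*r > -14 || h == 2*store(vec, h + 1, 3*r + 1)[0] + 2*r - 11))) && ((!(2*lim <= -20)) ==> (2*r > 6 && (3*r > -14 || h == 2*vec[0] + 2*r - 11)))
Answer: WP = r == 2*tab[h] + h - 3 && (2*lim <= -20 ==> ((!(2*lim <= -20)) && 2*r > 6 && (3*r > -14 || h == 2*store(vec, h + 1, 3*r + 1)[0] + 2*r - 11))) && ((!(2*lim <= -20)) ==> (2*r > 6 && (3*r > -14 || h == 2*vec[0] + 2*r - 11)))


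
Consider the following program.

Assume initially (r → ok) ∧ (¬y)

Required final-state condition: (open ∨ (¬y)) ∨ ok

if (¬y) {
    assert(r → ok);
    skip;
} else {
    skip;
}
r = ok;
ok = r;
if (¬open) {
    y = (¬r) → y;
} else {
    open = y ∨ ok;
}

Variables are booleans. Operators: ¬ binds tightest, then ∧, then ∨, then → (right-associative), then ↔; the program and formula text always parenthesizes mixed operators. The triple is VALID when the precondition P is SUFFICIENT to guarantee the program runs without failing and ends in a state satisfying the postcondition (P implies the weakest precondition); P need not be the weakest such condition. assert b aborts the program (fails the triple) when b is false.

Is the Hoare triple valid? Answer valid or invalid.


Working backward. After the program, the postcondition (open ∨ (¬y)) ∨ ok must hold; in canonical form it is open ∨ (¬y) ∨ ok.
Then branch requires open ∨ (¬((¬r) → y)) ∨ ok; else branch requires true.
Before the if: (¬open) → (open ∨ (¬((¬r) → y)) ∨ ok)
Before ok := r: (¬open) → (open ∨ (¬((¬r) → y)) ∨ r)
Before r := ok: (¬open) → (open ∨ (¬((¬ok) → y)) ∨ ok)
Then branch requires (r → ok) ∧ ((¬open) → (open ∨ (¬((¬ok) → y)) ∨ ok)); else branch requires (¬open) → (open ∨ (¬((¬ok) → y)) ∨ ok).
Before the if: ((¬y) → ((r → ok) ∧ ((¬open) → (open ∨ (¬((¬ok) → y)) ∨ ok)))) ∧ (y → ((¬open) → (open ∨ (¬((¬ok) → y)) ∨ ok)))
The weakest precondition is ((¬y) → ((r → ok) ∧ ((¬open) → (open ∨ (¬((¬ok) → y)) ∨ ok)))) ∧ (y → ((¬open) → (open ∨ (¬((¬ok) → y)) ∨ ok))).
Check whether (r → ok) ∧ (¬y) implies it.
Every state satisfying the precondition satisfies the weakest precondition: the implication holds.
Answer: valid


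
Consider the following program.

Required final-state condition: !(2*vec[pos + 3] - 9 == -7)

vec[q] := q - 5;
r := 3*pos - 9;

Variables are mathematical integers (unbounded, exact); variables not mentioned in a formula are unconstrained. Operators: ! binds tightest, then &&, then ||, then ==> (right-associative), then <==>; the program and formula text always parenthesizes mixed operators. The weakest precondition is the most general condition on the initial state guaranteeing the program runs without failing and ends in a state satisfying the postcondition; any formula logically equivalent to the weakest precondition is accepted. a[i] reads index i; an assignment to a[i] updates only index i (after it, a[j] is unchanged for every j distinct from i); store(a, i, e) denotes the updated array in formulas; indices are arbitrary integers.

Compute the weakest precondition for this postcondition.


Working backward. After the program, the postcondition !(2*vec[pos + 3] - 9 == -7) must hold; in canonical form it is !(2*vec[pos + 3] == 2).
Before r := 3*pos - 9: !(2*vec[pos + 3] == 2)
Before vec[q] := q - 5: !(2*store(vec, q, q - 5)[pos + 3] == 2)
Answer: WP = !(2*store(vec, q, q - 5)[pos + 3] == 2)


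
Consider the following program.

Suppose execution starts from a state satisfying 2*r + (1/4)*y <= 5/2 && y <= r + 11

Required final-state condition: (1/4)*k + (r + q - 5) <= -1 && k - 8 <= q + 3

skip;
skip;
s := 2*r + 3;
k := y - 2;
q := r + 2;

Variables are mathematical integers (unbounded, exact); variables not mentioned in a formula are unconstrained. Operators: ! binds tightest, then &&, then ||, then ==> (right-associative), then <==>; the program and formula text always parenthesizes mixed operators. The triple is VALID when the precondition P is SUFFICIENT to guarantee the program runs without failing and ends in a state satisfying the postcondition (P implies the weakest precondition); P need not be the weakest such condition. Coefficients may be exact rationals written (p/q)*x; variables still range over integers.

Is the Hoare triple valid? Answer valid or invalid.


Working backward. After the program, the postcondition (1/4)*k + (r + q - 5) <= -1 && k - 8 <= q + 3 must hold; in canonical form it is (1/4)*k + q + r <= 4 && k <= q + 11.
Before q := r + 2: (1/4)*k + 2*r <= 2 && k <= r + 13
Before k := y - 2: 2*r + (1/4)*y <= 5/2 && y <= r + 15
Before s := 2*r + 3: 2*r + (1/4)*y <= 5/2 && y <= r + 15
Before skip: 2*r + (1/4)*y <= 5/2 && y <= r + 15
Before skip: 2*r + (1/4)*y <= 5/2 && y <= r + 15
The weakest precondition is 2*r + (1/4)*y <= 5/2 && y <= r + 15.
Check whether 2*r + (1/4)*y <= 5/2 && y <= r + 11 implies it.
Every state satisfying the precondition satisfies the weakest precondition: the implication holds.
Answer: valid


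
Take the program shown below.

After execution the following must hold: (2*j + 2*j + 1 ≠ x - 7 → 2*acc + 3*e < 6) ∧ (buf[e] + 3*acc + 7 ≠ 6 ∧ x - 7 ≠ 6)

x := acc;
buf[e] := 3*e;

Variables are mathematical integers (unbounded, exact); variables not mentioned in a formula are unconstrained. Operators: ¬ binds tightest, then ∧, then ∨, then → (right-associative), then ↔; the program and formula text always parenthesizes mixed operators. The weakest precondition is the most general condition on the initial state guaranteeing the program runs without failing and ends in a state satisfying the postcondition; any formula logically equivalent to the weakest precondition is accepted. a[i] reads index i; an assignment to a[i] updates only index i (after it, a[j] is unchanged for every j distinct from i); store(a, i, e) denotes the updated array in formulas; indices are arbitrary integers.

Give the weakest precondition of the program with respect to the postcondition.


Working backward. After the program, the postcondition (2*j + 2*j + 1 ≠ x - 7 → 2*acc + 3*e < 6) ∧ (buf[e] + 3*acc + 7 ≠ 6 ∧ x - 7 ≠ 6) must hold; in canonical form it is (4*j ≠ x - 8 → 2*acc + 3*e < 6) ∧ buf[e] + 3*acc ≠ -1 ∧ x ≠ 13.
Before buf[e] := 3*e: (4*j ≠ x - 8 → 2*acc + 3*e < 6) ∧ store(buf, e, 3*e)[e] + 3*acc ≠ -1 ∧ x ≠ 13
Before x := acc: (4*j ≠ acc - 8 → 2*acc + 3*e < 6) ∧ store(buf, e, 3*e)[e] + 3*acc ≠ -1 ∧ acc ≠ 13
Answer: WP = (4*j ≠ acc - 8 → 2*acc + 3*e < 6) ∧ store(buf, e, 3*e)[e] + 3*acc ≠ -1 ∧ acc ≠ 13


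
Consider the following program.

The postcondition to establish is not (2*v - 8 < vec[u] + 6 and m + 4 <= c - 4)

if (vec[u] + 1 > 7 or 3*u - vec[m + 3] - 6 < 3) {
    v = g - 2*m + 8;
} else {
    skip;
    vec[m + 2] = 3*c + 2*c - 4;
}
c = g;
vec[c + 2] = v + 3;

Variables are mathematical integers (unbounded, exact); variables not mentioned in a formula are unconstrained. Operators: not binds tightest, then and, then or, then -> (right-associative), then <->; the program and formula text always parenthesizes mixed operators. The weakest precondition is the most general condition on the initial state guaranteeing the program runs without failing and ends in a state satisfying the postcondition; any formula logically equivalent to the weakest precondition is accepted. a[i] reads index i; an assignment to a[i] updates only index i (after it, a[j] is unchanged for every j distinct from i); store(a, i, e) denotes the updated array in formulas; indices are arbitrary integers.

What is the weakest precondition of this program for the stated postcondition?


Working backward. After the program, the postcondition not (2*v - 8 < vec[u] + 6 and m + 4 <= c - 4) must hold; in canonical form it is not (2*v < vec[u] + 14 and m <= c - 8).
Before vec[c + 2] := v + 3: not (2*v < store(vec, c + 2, v + 3)[u] + 14 and m <= c - 8)
Before c := g: not (2*v < store(vec, g + 2, v + 3)[u] + 14 and m <= g - 8)
Then branch requires not (2*g < store(vec, g + 2, g - 2*m + 11)[u] + 4*m - 2 and m <= g - 8); else branch requires not (2*v < store(store(vec, m + 2, 5*c - 4), g + 2, v + 3)[u] + 14 and m <= g - 8).
Before the if: ((vec[u] > 6 or 3*u < vec[m + 3] + 9) -> (not (2*g < store(vec, g + 2, g - 2*m + 11)[u] + 4*m - 2 and m <= g - 8))) and ((not (vec[u] > 6 or 3*u < vec[m + 3] + 9)) -> (not (2*v < store(store(vec, m + 2, 5*c - 4), g + 2, v + 3)[u] + 14 and m <= g - 8)))
Answer: WP = ((vec[u] > 6 or 3*u < vec[m + 3] + 9) -> (not (2*g < store(vec, g + 2, g - 2*m + 11)[u] + 4*m - 2 and m <= g - 8))) and ((not (vec[u] > 6 or 3*u < vec[m + 3] + 9)) -> (not (2*v < store(store(vec, m + 2, 5*c - 4), g + 2, v + 3)[u] + 14 and m <= g - 8)))


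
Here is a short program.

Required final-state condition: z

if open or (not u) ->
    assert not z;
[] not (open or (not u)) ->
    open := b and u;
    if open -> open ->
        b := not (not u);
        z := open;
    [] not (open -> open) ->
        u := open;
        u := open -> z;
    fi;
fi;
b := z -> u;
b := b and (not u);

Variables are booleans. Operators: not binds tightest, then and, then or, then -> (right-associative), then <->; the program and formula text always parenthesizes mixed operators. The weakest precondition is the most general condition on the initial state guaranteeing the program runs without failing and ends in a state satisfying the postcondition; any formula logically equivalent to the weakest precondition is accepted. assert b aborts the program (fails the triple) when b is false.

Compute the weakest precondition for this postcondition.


Working backward. After the program, z must hold.
Before b := b and (not u): z
Before b := z -> u: z
Then branch requires false; else branch requires b and u.
Before the if: (not (open or (not u))) and ((not (open or (not u))) -> (b and u))
Answer: WP = (not (open or (not u))) and ((not (open or (not u))) -> (b and u))


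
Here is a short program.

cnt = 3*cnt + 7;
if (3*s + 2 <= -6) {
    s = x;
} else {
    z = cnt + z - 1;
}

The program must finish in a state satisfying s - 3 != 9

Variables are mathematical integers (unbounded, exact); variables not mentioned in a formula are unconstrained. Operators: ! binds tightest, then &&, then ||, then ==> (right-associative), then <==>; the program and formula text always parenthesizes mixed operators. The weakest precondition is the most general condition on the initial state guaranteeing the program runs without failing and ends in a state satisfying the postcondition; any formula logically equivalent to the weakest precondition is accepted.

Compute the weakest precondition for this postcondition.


Working backward. After the program, the postcondition s - 3 != 9 must hold; in canonical form it is s != 12.
Then branch requires x != 12; else branch requires s != 12.
Before the if: (3*s <= -8 ==> x != 12) && ((!(3*s <= -8)) ==> s != 12)
Before cnt := 3*cnt + 7: (3*s <= -8 ==> x != 12) && ((!(3*s <= -8)) ==> s != 12)
Answer: WP = (3*s <= -8 ==> x != 12) && ((!(3*s <= -8)) ==> s != 12)


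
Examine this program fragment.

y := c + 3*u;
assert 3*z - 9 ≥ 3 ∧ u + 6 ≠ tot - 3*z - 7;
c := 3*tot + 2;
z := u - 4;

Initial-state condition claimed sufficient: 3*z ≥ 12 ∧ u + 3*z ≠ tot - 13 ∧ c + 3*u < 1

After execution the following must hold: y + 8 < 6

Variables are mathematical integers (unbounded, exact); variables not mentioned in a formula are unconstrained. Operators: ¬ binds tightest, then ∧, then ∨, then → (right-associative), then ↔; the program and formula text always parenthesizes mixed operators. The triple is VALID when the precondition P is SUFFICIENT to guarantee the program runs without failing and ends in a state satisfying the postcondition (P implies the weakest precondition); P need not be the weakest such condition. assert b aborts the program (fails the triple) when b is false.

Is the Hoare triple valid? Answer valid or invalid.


Working backward. After the program, the postcondition y + 8 < 6 must hold; in canonical form it is y < -2.
Before z := u - 4: y < -2
Before c := 3*tot + 2: y < -2
Before assert 3*z - 9 ≥ 3 ∧ u + 6 ≠ tot - 3*z - 7: 3*z ≥ 12 ∧ u + 3*z ≠ tot - 13 ∧ y < -2
Before y := c + 3*u: 3*z ≥ 12 ∧ u + 3*z ≠ tot - 13 ∧ c + 3*u < -2
The weakest precondition is 3*z ≥ 12 ∧ u + 3*z ≠ tot - 13 ∧ c + 3*u < -2.
Check whether 3*z ≥ 12 ∧ u + 3*z ≠ tot - 13 ∧ c + 3*u < 1 implies it.
Countermodel: at the initial state c = 34, tot = 14, u = -12, z = 4, the precondition holds but the weakest precondition fails.
Answer: invalid


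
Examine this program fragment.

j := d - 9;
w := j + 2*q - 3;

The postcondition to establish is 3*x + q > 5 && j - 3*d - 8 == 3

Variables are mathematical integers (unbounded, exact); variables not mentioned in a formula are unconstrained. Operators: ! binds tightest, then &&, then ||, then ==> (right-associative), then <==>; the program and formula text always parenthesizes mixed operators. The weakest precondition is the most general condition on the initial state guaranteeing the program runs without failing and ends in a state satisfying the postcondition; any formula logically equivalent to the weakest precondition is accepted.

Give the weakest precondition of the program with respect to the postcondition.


Working backward. After the program, the postcondition 3*x + q > 5 && j - 3*d - 8 == 3 must hold; in canonical form it is q + 3*x > 5 && j == 3*d + 11.
Before w := j + 2*q - 3: q + 3*x > 5 && j == 3*d + 11
Before j := d - 9: q + 3*x > 5 && 2*d == -20
Answer: WP = q + 3*x > 5 && 2*d == -20


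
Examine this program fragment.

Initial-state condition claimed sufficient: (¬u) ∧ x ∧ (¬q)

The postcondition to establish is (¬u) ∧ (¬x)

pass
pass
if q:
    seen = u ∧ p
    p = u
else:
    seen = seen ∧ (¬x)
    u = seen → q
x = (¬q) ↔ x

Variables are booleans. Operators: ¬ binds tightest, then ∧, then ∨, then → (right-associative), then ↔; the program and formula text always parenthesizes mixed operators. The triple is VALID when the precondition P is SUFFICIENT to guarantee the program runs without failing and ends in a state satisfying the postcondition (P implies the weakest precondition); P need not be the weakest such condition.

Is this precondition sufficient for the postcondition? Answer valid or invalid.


Working backward. After the program, (¬u) ∧ (¬x) must hold.
Before x := (¬q) ↔ x: (¬u) ∧ (¬((¬q) ↔ x))
Then branch requires (¬u) ∧ (¬((¬q) ↔ x)); else branch requires (¬((seen ∧ (¬x)) → q)) ∧ (¬((¬q) ↔ x)).
Before the if: (q → ((¬u) ∧ (¬((¬q) ↔ x)))) ∧ ((¬q) → ((¬((seen ∧ (¬x)) → q)) ∧ (¬((¬q) ↔ x))))
Before skip: (q → ((¬u) ∧ (¬((¬q) ↔ x)))) ∧ ((¬q) → ((¬((seen ∧ (¬x)) → q)) ∧ (¬((¬q) ↔ x))))
Before skip: (q → ((¬u) ∧ (¬((¬q) ↔ x)))) ∧ ((¬q) → ((¬((seen ∧ (¬x)) → q)) ∧ (¬((¬q) ↔ x))))
The weakest precondition is (q → ((¬u) ∧ (¬((¬q) ↔ x)))) ∧ ((¬q) → ((¬((seen ∧ (¬x)) → q)) ∧ (¬((¬q) ↔ x)))).
Check whether (¬u) ∧ x ∧ (¬q) implies it.
Countermodel: at the initial state q = false, seen = false, u = false, x = true, the precondition holds but the weakest precondition fails.
Answer: invalid


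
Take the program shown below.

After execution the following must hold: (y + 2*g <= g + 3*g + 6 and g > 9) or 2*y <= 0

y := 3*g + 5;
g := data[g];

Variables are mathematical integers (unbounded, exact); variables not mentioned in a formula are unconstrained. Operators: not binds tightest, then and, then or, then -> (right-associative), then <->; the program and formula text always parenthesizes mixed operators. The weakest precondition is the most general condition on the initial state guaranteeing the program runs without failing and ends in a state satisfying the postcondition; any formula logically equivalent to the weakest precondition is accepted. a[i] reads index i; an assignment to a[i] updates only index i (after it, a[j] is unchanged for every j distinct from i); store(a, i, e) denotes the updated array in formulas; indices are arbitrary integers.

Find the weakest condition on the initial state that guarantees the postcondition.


Working backward. After the program, the postcondition (y + 2*g <= g + 3*g + 6 and g > 9) or 2*y <= 0 must hold; in canonical form it is (y <= 2*g + 6 and g > 9) or 2*y <= 0.
Before g := data[g]: (y <= 2*data[g] + 6 and data[g] > 9) or 2*y <= 0
Before y := 3*g + 5: (3*g <= 2*data[g] + 1 and data[g] > 9) or 6*g <= -10
Answer: WP = (3*g <= 2*data[g] + 1 and data[g] > 9) or 6*g <= -10


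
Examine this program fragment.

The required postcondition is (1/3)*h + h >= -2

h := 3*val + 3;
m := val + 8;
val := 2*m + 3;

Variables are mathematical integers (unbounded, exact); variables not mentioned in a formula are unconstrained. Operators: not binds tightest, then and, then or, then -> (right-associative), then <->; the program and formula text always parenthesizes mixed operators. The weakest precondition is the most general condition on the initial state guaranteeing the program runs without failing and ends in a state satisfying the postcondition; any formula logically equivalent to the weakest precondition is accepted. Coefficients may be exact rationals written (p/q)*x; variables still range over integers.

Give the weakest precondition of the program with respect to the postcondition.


Working backward. After the program, the postcondition (1/3)*h + h >= -2 must hold; in canonical form it is (4/3)*h >= -2.
Before val := 2*m + 3: (4/3)*h >= -2
Before m := val + 8: (4/3)*h >= -2
Before h := 3*val + 3: 4*val >= -6
Answer: WP = 4*val >= -6


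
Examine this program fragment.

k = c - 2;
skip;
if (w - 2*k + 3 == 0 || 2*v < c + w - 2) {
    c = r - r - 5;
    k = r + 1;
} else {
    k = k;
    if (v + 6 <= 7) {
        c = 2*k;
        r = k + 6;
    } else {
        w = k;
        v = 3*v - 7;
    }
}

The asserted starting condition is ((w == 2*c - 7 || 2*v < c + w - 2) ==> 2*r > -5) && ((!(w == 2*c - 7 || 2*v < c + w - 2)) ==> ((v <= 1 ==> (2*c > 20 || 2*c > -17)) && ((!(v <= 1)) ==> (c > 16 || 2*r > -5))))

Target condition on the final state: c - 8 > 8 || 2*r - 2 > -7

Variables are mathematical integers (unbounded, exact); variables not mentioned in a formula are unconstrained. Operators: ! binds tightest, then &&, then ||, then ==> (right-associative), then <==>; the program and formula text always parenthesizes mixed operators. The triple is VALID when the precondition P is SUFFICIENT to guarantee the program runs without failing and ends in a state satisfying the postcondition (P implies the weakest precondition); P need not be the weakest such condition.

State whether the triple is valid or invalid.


Working backward. After the program, the postcondition c - 8 > 8 || 2*r - 2 > -7 must hold; in canonical form it is c > 16 || 2*r > -5.
Then branch requires 2*r > -5; else branch requires (v <= 1 ==> (2*k > 16 || 2*k > -17)) && ((!(v <= 1)) ==> (c > 16 || 2*r > -5)).
Before the if: ((w == 2*k - 3 || 2*v < c + w - 2) ==> 2*r > -5) && ((!(w == 2*k - 3 || 2*v < c + w - 2)) ==> ((v <= 1 ==> (2*k > 16 || 2*k > -17)) && ((!(v <= 1)) ==> (c > 16 || 2*r > -5))))
Before skip: ((w == 2*k - 3 || 2*v < c + w - 2) ==> 2*r > -5) && ((!(w == 2*k - 3 || 2*v < c + w - 2)) ==> ((v <= 1 ==> (2*k > 16 || 2*k > -17)) && ((!(v <= 1)) ==> (c > 16 || 2*r > -5))))
Before k := c - 2: ((w == 2*c - 7 || 2*v < c + w - 2) ==> 2*r > -5) && ((!(w == 2*c - 7 || 2*v < c + w - 2)) ==> ((v <= 1 ==> (2*c > 20 || 2*c > -13)) && ((!(v <= 1)) ==> (c > 16 || 2*r > -5))))
The weakest precondition is ((w == 2*c - 7 || 2*v < c + w - 2) ==> 2*r > -5) && ((!(w == 2*c - 7 || 2*v < c + w - 2)) ==> ((v <= 1 ==> (2*c > 20 || 2*c > -13)) && ((!(v <= 1)) ==> (c > 16 || 2*r > -5)))).
Check whether ((w == 2*c - 7 || 2*v < c + w - 2) ==> 2*r > -5) && ((!(w == 2*c - 7 || 2*v < c + w - 2)) ==> ((v <= 1 ==> (2*c > 20 || 2*c > -17)) && ((!(v <= 1)) ==> (c > 16 || 2*r > -5)))) implies it.
Countermodel: at the initial state c = -7, r = 0, v = 0, w = 0, the precondition holds but the weakest precondition fails.
Answer: invalid


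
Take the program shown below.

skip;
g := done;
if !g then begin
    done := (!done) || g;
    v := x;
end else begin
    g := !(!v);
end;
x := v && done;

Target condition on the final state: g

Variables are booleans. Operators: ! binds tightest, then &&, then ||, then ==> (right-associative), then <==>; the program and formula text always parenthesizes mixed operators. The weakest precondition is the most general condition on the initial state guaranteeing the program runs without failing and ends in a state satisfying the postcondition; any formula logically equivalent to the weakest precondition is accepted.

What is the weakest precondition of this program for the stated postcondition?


Working backward. After the program, g must hold.
Before x := v && done: g
Then branch requires g; else branch requires v.
Before the if: ((!g) ==> g) && (g ==> v)
Before g := done: ((!done) ==> done) && (done ==> v)
Before skip: ((!done) ==> done) && (done ==> v)
Answer: WP = ((!done) ==> done) && (done ==> v)


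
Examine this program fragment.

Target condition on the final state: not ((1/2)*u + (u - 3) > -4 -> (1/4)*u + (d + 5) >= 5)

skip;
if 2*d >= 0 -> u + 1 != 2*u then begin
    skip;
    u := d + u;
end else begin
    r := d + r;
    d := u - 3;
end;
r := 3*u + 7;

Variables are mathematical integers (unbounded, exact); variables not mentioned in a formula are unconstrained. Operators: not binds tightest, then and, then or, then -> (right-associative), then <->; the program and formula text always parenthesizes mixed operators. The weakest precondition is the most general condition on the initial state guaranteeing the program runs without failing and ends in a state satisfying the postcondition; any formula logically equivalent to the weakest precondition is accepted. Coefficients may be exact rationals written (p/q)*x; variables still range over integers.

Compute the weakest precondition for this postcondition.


Working backward. After the program, the postcondition not ((1/2)*u + (u - 3) > -4 -> (1/4)*u + (d + 5) >= 5) must hold; in canonical form it is not ((3/2)*u > -1 -> d + (1/4)*u >= 0).
Before r := 3*u + 7: not ((3/2)*u > -1 -> d + (1/4)*u >= 0)
Then branch requires not ((3/2)*d + (3/2)*u > -1 -> (5/4)*d + (1/4)*u >= 0); else branch requires not ((3/2)*u > -1 -> (5/4)*u >= 3).
Before the if: ((2*d >= 0 -> u != 1) -> (not ((3/2)*d + (3/2)*u > -1 -> (5/4)*d + (1/4)*u >= 0))) and ((not (2*d >= 0 -> u != 1)) -> (not ((3/2)*u > -1 -> (5/4)*u >= 3)))
Before skip: ((2*d >= 0 -> u != 1) -> (not ((3/2)*d + (3/2)*u > -1 -> (5/4)*d + (1/4)*u >= 0))) and ((not (2*d >= 0 -> u != 1)) -> (not ((3/2)*u > -1 -> (5/4)*u >= 3)))
Answer: WP = ((2*d >= 0 -> u != 1) -> (not ((3/2)*d + (3/2)*u > -1 -> (5/4)*d + (1/4)*u >= 0))) and ((not (2*d >= 0 -> u != 1)) -> (not ((3/2)*u > -1 -> (5/4)*u >= 3)))


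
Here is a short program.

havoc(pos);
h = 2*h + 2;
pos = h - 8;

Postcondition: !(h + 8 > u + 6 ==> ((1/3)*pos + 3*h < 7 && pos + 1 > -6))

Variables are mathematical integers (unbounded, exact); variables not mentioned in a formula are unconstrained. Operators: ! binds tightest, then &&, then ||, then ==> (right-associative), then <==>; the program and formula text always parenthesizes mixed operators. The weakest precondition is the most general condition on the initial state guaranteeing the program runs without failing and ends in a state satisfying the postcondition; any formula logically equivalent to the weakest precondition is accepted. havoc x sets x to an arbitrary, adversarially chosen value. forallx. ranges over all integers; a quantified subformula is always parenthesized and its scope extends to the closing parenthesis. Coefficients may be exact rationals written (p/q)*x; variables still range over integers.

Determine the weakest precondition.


Working backward. After the program, the postcondition !(h + 8 > u + 6 ==> ((1/3)*pos + 3*h < 7 && pos + 1 > -6)) must hold; in canonical form it is !(h > u - 2 ==> (3*h + (1/3)*pos < 7 && pos > -7)).
Before pos := h - 8: !(h > u - 2 ==> ((10/3)*h < 29/3 && h > 1))
Before h := 2*h + 2: !(2*h > u - 4 ==> ((20/3)*h < 3 && 2*h > -1))
Before havoc pos: !(2*h > u - 4 ==> ((20/3)*h < 3 && 2*h > -1))
Answer: WP = !(2*h > u - 4 ==> ((20/3)*h < 3 && 2*h > -1))
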